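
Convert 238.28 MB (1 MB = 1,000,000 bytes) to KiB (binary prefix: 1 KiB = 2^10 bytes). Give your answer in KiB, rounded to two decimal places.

238.28 MB = 238.28 × 10^6 bytes = 238,280,000 bytes
1 KiB = 2^10 bytes = 1,024 bytes
238,280,000 / 1,024 = 232,695.31 KiB

232,695.31 KiB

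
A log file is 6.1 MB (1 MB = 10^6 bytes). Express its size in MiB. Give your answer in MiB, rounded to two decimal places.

6.1 MB = 6.1 × 10^6 bytes = 6,100,000 bytes
1 MiB = 2^20 bytes = 1,048,576 bytes
6,100,000 / 1,048,576 = 5.82 MiB

5.82 MiB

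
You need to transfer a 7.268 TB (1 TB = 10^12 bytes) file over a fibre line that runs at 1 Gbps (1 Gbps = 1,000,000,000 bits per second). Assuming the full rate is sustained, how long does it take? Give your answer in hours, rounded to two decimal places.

7.268 TB = 7,268,000,000,000 bytes = 58,144,000,000,000 bits
1 Gbps = 1,000,000,000 bits/s
time = 58,144,000,000,000 / 1,000,000,000 = 58,144.0000 s
58,144.0000 s / 3600 = 16.15 hours

16.15 hours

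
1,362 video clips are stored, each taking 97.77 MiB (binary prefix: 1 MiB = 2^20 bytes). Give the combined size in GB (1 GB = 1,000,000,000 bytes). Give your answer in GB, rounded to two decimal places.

139.63 GB

Total = 1,362 × 97.77 MiB = 133162.74 MiB
= 133162.74 × 1,048,576 bytes = 139,631,253,258.24 bytes
1 GB = 1,000,000,000 bytes
139,631,253,258.24 / 1,000,000,000 = 139.63 GB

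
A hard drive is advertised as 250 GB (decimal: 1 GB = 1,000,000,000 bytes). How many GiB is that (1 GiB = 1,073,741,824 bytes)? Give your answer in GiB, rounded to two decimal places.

250 GB = 250 × 10^9 bytes = 250,000,000,000 bytes
1 GiB = 1,073,741,824 bytes
250,000,000,000 / 1,073,741,824 = 232.83 GiB

232.83 GiB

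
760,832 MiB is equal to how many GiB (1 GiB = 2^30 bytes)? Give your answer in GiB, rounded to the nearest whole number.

760,832 MiB × 1,048,576 bytes/MiB = 797,790,175,232 bytes
1 GiB = 2^30 bytes = 1,073,741,824 bytes
797,790,175,232 / 1,073,741,824 = 743 GiB

743 GiB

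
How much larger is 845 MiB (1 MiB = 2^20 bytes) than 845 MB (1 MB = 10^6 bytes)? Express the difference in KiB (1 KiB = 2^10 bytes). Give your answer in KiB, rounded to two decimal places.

40,084.69 KiB

845 MiB = 845 × 1,048,576 = 886,046,720 bytes
845 MB = 845 × 1,000,000 = 845,000,000 bytes
difference = 41,046,720 bytes
41,046,720 / 1,024 = 40,084.69 KiB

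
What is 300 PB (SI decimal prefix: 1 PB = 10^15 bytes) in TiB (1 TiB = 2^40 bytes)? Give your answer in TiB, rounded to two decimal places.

272,848.41 TiB

300 PB × 1,000,000,000,000,000 bytes/PB = 300,000,000,000,000,000 bytes
1 TiB = 2^40 bytes = 1,099,511,627,776 bytes
300,000,000,000,000,000 / 1,099,511,627,776 = 272,848.41 TiB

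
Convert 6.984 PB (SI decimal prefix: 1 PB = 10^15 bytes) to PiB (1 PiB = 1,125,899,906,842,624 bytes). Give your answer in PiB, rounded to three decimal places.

6.984 PB × 1,000,000,000,000,000 bytes/PB = 6,984,000,000,000,000 bytes
1 PiB = 2^50 bytes = 1,125,899,906,842,624 bytes
6,984,000,000,000,000 / 1,125,899,906,842,624 = 6.203 PiB

6.203 PiB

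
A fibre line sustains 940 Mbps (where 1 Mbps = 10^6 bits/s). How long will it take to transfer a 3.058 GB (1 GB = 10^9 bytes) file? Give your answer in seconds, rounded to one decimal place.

26.0 seconds

3.058 GB = 3,058,000,000 bytes = 24,464,000,000 bits
940 Mbps = 940,000,000 bits/s
time = 24,464,000,000 / 940,000,000 = 26.0 s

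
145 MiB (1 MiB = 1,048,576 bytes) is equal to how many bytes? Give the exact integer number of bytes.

152,043,520 bytes

145 × 1,048,576 = 152,043,520 bytes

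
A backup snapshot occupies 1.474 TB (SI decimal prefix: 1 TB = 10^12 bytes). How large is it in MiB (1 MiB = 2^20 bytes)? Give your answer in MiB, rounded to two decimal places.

1.474 TB = 1.474 × 10^12 bytes = 1,474,000,000,000 bytes
1 MiB = 1,048,576 bytes
1,474,000,000,000 / 1,048,576 = 1,405,715.94 MiB

1,405,715.94 MiB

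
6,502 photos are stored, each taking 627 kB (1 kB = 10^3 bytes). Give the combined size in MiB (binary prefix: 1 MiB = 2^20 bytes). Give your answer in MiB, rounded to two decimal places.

Total = 6,502 × 627 kB = 4,076,754 kB
= 4,076,754 × 1,000 bytes = 4,076,754,000 bytes
1 MiB = 1,048,576 bytes
4,076,754,000 / 1,048,576 = 3,887.90 MiB

3,887.90 MiB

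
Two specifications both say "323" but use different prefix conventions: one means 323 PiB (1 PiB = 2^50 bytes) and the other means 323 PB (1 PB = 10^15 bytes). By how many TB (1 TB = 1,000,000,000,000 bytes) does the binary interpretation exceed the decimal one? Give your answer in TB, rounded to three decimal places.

323 PiB = 323 × 1,125,899,906,842,624 = 363,665,669,910,167,552 bytes
323 PB = 323 × 1,000,000,000,000,000 = 323,000,000,000,000,000 bytes
difference = 40,665,669,910,167,552 bytes
40,665,669,910,167,552 / 1,000,000,000,000 = 40,665.670 TB

40,665.670 TB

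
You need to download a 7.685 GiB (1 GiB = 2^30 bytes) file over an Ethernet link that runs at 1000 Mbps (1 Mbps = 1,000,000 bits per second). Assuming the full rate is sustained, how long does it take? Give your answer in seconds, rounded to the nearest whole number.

66 seconds

7.685 GiB = 8,251,705,917.44 bytes = 66,013,647,339.52 bits
1000 Mbps = 1,000,000,000 bits/s
time = 66,013,647,339.52 / 1,000,000,000 = 66 s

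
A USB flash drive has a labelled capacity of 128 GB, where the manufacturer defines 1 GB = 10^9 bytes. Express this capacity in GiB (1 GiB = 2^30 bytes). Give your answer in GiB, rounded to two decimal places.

128 GB = 128 × 10^9 bytes = 128,000,000,000 bytes
1 GiB = 2^30 bytes = 1,073,741,824 bytes
128,000,000,000 / 1,073,741,824 = 119.21 GiB

119.21 GiB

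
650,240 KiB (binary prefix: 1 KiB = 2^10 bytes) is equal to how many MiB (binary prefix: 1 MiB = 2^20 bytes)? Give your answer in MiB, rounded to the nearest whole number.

635 MiB

650,240 KiB × 1,024 bytes/KiB = 665,845,760 bytes
1 MiB = 2^20 bytes = 1,048,576 bytes
665,845,760 / 1,048,576 = 635 MiB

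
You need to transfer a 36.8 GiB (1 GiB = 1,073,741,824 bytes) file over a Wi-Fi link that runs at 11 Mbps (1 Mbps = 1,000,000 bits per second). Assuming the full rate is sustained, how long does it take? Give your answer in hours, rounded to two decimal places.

36.8 GiB = 39,513,699,123.2 bytes = 316,109,592,985.6 bits
11 Mbps = 11,000,000 bits/s
time = 316,109,592,985.6 / 11,000,000 = 28,737.2357 s
28,737.2357 s / 3600 = 7.98 hours

7.98 hours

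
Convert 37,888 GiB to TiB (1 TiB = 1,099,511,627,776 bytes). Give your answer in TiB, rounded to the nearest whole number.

37 TiB

37,888 GiB = 37,888 × 2^30 bytes = 40,681,930,227,712 bytes
1 TiB = 1,099,511,627,776 bytes
40,681,930,227,712 / 1,099,511,627,776 = 37 TiB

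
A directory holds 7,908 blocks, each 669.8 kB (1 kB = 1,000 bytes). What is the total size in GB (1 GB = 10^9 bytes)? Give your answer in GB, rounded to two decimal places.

Total = 7,908 × 669.8 kB = 5296778.4 kB
= 5296778.4 × 1,000 bytes = 5,296,778,400 bytes
1 GB = 1,000,000,000 bytes
5,296,778,400 / 1,000,000,000 = 5.30 GB

5.30 GB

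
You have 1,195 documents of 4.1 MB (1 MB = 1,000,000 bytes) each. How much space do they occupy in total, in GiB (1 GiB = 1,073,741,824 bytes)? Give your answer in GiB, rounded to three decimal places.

Total = 1,195 × 4.1 MB = 4899.5 MB
= 4899.5 × 1,000,000 bytes = 4,899,500,000 bytes
1 GiB = 1,073,741,824 bytes
4,899,500,000 / 1,073,741,824 = 4.563 GiB

4.563 GiB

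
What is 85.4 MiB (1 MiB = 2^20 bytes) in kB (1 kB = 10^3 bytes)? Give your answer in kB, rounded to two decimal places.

89,548.39 kB

85.4 MiB × 1,048,576 bytes/MiB = 89,548,390.4 bytes
1 kB = 1,000 bytes
89,548,390.4 / 1,000 = 89,548.39 kB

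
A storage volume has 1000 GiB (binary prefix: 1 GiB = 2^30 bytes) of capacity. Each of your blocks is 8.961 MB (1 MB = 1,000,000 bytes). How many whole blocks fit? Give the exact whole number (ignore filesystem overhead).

119,823

Capacity: 1000 GiB = 1,073,741,824,000 bytes
Per item: 8.961 MB = 8,961,000 bytes
⌊1,073,741,824,000 / 8,961,000⌋ = 119,823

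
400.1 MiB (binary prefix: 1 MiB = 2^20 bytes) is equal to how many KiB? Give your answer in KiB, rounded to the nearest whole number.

400.1 MiB = 400.1 × 2^20 bytes = 419,535,257.6 bytes
1 KiB = 2^10 bytes = 1,024 bytes
419,535,257.6 / 1,024 = 409,702 KiB

409,702 KiB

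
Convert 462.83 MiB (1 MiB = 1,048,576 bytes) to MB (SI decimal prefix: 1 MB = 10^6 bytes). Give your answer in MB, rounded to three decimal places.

462.83 MiB = 462.83 × 2^20 bytes = 485,312,430.08 bytes
1 MB = 10^6 bytes = 1,000,000 bytes
485,312,430.08 / 1,000,000 = 485.312 MB

485.312 MB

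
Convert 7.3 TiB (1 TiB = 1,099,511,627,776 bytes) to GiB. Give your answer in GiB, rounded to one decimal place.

7,475.2 GiB

7.3 TiB = 7.3 × 2^40 bytes = 8,026,434,882,764.8 bytes
1 GiB = 1,073,741,824 bytes
8,026,434,882,764.8 / 1,073,741,824 = 7,475.2 GiB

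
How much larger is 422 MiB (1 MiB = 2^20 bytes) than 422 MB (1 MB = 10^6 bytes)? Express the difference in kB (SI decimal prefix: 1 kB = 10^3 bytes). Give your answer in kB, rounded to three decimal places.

20,499.072 kB

422 MiB = 422 × 1,048,576 = 442,499,072 bytes
422 MB = 422 × 1,000,000 = 422,000,000 bytes
difference = 20,499,072 bytes
20,499,072 / 1,000 = 20,499.072 kB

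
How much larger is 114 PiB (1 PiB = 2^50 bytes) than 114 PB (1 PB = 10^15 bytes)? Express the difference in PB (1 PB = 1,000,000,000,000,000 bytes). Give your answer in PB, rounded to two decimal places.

14.35 PB

114 PiB = 114 × 1,125,899,906,842,624 = 128,352,589,380,059,136 bytes
114 PB = 114 × 1,000,000,000,000,000 = 114,000,000,000,000,000 bytes
difference = 14,352,589,380,059,136 bytes
14,352,589,380,059,136 / 1,000,000,000,000,000 = 14.35 PB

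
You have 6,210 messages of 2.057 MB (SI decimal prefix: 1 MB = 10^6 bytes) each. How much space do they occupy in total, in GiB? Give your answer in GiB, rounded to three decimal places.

Total = 6,210 × 2.057 MB = 12773.97 MB
= 12773.97 × 1,000,000 bytes = 12,773,970,000 bytes
1 GiB = 1,073,741,824 bytes
12,773,970,000 / 1,073,741,824 = 11.897 GiB

11.897 GiB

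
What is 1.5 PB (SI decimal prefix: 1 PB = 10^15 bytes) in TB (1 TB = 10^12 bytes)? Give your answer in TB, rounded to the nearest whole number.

1,500 TB

1.5 PB × 1,000,000,000,000,000 bytes/PB = 1,500,000,000,000,000 bytes
1 TB = 10^12 bytes = 1,000,000,000,000 bytes
1,500,000,000,000,000 / 1,000,000,000,000 = 1,500 TB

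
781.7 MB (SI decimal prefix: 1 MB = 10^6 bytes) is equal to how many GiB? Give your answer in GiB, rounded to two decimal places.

781.7 MB = 781.7 × 10^6 bytes = 781,700,000 bytes
1 GiB = 1,073,741,824 bytes
781,700,000 / 1,073,741,824 = 0.73 GiB

0.73 GiB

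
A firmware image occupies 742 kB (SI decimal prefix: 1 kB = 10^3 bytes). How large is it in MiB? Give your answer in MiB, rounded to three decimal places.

742 kB × 1,000 bytes/kB = 742,000 bytes
1 MiB = 2^20 bytes = 1,048,576 bytes
742,000 / 1,048,576 = 0.708 MiB

0.708 MiB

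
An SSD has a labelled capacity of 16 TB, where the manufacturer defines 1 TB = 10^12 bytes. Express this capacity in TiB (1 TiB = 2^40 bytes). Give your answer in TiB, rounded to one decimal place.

14.6 TiB

16 TB × 1,000,000,000,000 bytes/TB = 16,000,000,000,000 bytes
1 TiB = 2^40 bytes = 1,099,511,627,776 bytes
16,000,000,000,000 / 1,099,511,627,776 = 14.6 TiB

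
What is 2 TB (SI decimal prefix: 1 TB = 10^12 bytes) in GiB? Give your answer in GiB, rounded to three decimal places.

1,862.645 GiB

2 TB = 2 × 10^12 bytes = 2,000,000,000,000 bytes
1 GiB = 1,073,741,824 bytes
2,000,000,000,000 / 1,073,741,824 = 1,862.645 GiB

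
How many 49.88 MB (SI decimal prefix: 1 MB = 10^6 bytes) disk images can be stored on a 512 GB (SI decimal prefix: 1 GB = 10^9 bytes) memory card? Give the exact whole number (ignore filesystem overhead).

10,264

Capacity: 512 GB = 512,000,000,000 bytes
Per item: 49.88 MB = 49,880,000 bytes
⌊512,000,000,000 / 49,880,000⌋ = 10,264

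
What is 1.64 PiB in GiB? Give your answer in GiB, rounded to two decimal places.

1,719,664.64 GiB

1.64 PiB = 1.64 × 2^50 bytes = 1,846,475,847,221,903.36 bytes
1 GiB = 1,073,741,824 bytes
1,846,475,847,221,903.36 / 1,073,741,824 = 1,719,664.64 GiB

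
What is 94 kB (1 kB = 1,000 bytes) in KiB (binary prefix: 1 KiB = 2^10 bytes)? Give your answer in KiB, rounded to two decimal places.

94 kB = 94 × 10^3 bytes = 94,000 bytes
1 KiB = 1,024 bytes
94,000 / 1,024 = 91.80 KiB

91.80 KiB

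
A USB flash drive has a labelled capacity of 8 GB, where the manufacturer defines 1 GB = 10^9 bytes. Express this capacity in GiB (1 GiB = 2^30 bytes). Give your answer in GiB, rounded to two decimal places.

8 GB × 1,000,000,000 bytes/GB = 8,000,000,000 bytes
1 GiB = 1,073,741,824 bytes
8,000,000,000 / 1,073,741,824 = 7.45 GiB

7.45 GiB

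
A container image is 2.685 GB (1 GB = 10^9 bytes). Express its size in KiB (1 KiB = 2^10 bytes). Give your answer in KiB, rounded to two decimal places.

2.685 GB = 2.685 × 10^9 bytes = 2,685,000,000 bytes
1 KiB = 1,024 bytes
2,685,000,000 / 1,024 = 2,622,070.31 KiB

2,622,070.31 KiB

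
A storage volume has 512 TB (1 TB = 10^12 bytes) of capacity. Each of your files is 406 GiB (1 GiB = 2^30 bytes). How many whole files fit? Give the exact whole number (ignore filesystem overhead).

Capacity: 512 TB = 512,000,000,000,000 bytes
Per item: 406 GiB = 435,939,180,544 bytes
⌊512,000,000,000,000 / 435,939,180,544⌋ = 1,174

1,174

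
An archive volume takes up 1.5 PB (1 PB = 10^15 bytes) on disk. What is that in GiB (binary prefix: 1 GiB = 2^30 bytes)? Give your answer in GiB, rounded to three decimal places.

1,396,983.862 GiB

1.5 PB = 1.5 × 10^15 bytes = 1,500,000,000,000,000 bytes
1 GiB = 1,073,741,824 bytes
1,500,000,000,000,000 / 1,073,741,824 = 1,396,983.862 GiB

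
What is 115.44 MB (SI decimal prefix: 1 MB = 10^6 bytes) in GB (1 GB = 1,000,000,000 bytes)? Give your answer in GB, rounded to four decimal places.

115.44 MB × 1,000,000 bytes/MB = 115,440,000 bytes
1 GB = 10^9 bytes = 1,000,000,000 bytes
115,440,000 / 1,000,000,000 = 0.1154 GB

0.1154 GB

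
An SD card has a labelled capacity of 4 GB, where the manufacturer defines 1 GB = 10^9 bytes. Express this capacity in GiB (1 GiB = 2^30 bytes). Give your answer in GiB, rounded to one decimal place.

3.7 GiB

4 GB = 4 × 10^9 bytes = 4,000,000,000 bytes
1 GiB = 2^30 bytes = 1,073,741,824 bytes
4,000,000,000 / 1,073,741,824 = 3.7 GiB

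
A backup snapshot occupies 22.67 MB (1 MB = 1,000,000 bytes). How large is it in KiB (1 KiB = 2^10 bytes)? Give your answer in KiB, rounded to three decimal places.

22,138.672 KiB

22.67 MB = 22.67 × 10^6 bytes = 22,670,000 bytes
1 KiB = 2^10 bytes = 1,024 bytes
22,670,000 / 1,024 = 22,138.672 KiB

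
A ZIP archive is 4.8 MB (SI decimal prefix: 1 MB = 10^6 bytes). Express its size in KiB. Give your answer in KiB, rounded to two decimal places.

4.8 MB = 4.8 × 10^6 bytes = 4,800,000 bytes
1 KiB = 1,024 bytes
4,800,000 / 1,024 = 4,687.50 KiB

4,687.50 KiB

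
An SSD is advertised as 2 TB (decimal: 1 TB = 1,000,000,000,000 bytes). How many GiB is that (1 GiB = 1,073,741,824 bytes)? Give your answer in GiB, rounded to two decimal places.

2 TB × 1,000,000,000,000 bytes/TB = 2,000,000,000,000 bytes
1 GiB = 1,073,741,824 bytes
2,000,000,000,000 / 1,073,741,824 = 1,862.65 GiB

1,862.65 GiB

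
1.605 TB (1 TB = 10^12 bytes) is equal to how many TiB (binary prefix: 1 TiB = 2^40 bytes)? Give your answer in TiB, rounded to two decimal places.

1.46 TiB

1.605 TB = 1.605 × 10^12 bytes = 1,605,000,000,000 bytes
1 TiB = 1,099,511,627,776 bytes
1,605,000,000,000 / 1,099,511,627,776 = 1.46 TiB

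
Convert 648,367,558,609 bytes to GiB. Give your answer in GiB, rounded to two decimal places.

648,367,558,609 bytes given.
1 GiB = 2^30 bytes = 1,073,741,824 bytes
648,367,558,609 / 1,073,741,824 = 603.84 GiB

603.84 GiB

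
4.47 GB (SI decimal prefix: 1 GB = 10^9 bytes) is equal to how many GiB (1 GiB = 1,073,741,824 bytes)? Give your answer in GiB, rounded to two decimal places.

4.47 GB × 1,000,000,000 bytes/GB = 4,470,000,000 bytes
1 GiB = 2^30 bytes = 1,073,741,824 bytes
4,470,000,000 / 1,073,741,824 = 4.16 GiB

4.16 GiB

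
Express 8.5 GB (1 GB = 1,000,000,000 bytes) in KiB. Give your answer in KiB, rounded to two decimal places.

8.5 GB = 8.5 × 10^9 bytes = 8,500,000,000 bytes
1 KiB = 1,024 bytes
8,500,000,000 / 1,024 = 8,300,781.25 KiB

8,300,781.25 KiB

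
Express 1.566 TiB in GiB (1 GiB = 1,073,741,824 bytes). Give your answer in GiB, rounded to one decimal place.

1,603.6 GiB

1.566 TiB = 1.566 × 2^40 bytes = 1,721,835,209,097.216 bytes
1 GiB = 2^30 bytes = 1,073,741,824 bytes
1,721,835,209,097.216 / 1,073,741,824 = 1,603.6 GiB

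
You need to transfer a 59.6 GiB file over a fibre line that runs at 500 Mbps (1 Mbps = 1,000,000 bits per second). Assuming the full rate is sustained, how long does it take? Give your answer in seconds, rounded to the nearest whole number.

59.6 GiB = 63,995,012,710.4 bytes = 511,960,101,683.2 bits
500 Mbps = 500,000,000 bits/s
time = 511,960,101,683.2 / 500,000,000 = 1,024 s

1,024 seconds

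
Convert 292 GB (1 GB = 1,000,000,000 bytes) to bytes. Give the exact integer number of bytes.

292,000,000,000 bytes

292 × 1,000,000,000 = 292,000,000,000 bytes  (1 GB = 10^9 bytes)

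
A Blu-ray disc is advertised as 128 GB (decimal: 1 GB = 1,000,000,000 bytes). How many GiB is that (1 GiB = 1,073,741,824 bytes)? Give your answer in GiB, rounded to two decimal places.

128 GB = 128 × 10^9 bytes = 128,000,000,000 bytes
1 GiB = 2^30 bytes = 1,073,741,824 bytes
128,000,000,000 / 1,073,741,824 = 119.21 GiB

119.21 GiB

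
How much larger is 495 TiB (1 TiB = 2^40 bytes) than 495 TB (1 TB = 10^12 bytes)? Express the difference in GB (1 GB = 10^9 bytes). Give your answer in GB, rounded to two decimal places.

495 TiB = 495 × 1,099,511,627,776 = 544,258,255,749,120 bytes
495 TB = 495 × 1,000,000,000,000 = 495,000,000,000,000 bytes
difference = 49,258,255,749,120 bytes
49,258,255,749,120 / 1,000,000,000 = 49,258.26 GB

49,258.26 GB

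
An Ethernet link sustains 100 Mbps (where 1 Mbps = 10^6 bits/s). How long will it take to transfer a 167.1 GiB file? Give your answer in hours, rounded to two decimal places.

3.99 hours

167.1 GiB = 179,422,258,790.4 bytes = 1,435,378,070,323.2 bits
100 Mbps = 100,000,000 bits/s
time = 1,435,378,070,323.2 / 100,000,000 = 14,353.7807 s
14,353.7807 s / 3600 = 3.99 hours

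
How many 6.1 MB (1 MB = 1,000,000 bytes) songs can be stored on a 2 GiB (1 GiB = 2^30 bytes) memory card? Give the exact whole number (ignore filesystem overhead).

352

Capacity: 2 GiB = 2,147,483,648 bytes
Per item: 6.1 MB = 6,100,000 bytes
⌊2,147,483,648 / 6,100,000⌋ = 352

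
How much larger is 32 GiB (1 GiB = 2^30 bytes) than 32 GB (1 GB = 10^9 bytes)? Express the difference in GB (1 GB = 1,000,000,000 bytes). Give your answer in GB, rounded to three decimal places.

2.360 GB

32 GiB = 32 × 1,073,741,824 = 34,359,738,368 bytes
32 GB = 32 × 1,000,000,000 = 32,000,000,000 bytes
difference = 2,359,738,368 bytes
2,359,738,368 / 1,000,000,000 = 2.360 GB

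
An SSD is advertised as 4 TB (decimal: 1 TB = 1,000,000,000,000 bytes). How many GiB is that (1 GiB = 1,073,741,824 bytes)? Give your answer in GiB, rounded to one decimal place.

4 TB = 4 × 10^12 bytes = 4,000,000,000,000 bytes
1 GiB = 1,073,741,824 bytes
4,000,000,000,000 / 1,073,741,824 = 3,725.3 GiB

3,725.3 GiB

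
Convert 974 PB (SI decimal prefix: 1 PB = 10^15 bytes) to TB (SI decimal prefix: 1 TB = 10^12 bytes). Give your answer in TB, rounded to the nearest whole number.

974 PB × 1,000,000,000,000,000 bytes/PB = 974,000,000,000,000,000 bytes
1 TB = 1,000,000,000,000 bytes
974,000,000,000,000,000 / 1,000,000,000,000 = 974,000 TB

974,000 TB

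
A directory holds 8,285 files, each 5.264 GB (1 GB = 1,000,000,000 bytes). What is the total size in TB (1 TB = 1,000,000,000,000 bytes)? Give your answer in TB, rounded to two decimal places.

43.61 TB

Total = 8,285 × 5.264 GB = 43612.24 GB
= 43612.24 × 1,000,000,000 bytes = 43,612,240,000,000 bytes
1 TB = 1,000,000,000,000 bytes
43,612,240,000,000 / 1,000,000,000,000 = 43.61 TB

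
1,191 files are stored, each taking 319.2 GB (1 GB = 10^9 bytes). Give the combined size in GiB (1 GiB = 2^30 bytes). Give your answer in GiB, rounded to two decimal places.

354,058.30 GiB

Total = 1,191 × 319.2 GB = 380167.2 GB
= 380167.2 × 1,000,000,000 bytes = 380,167,200,000,000 bytes
1 GiB = 1,073,741,824 bytes
380,167,200,000,000 / 1,073,741,824 = 354,058.30 GiB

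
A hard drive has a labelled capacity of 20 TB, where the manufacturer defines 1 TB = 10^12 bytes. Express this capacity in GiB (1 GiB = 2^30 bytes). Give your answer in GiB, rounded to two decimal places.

20 TB = 20 × 10^12 bytes = 20,000,000,000,000 bytes
1 GiB = 1,073,741,824 bytes
20,000,000,000,000 / 1,073,741,824 = 18,626.45 GiB

18,626.45 GiB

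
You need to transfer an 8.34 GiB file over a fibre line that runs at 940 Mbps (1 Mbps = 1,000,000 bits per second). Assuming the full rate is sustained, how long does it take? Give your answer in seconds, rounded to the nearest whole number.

76 seconds

8.34 GiB = 8,955,006,812.16 bytes = 71,640,054,497.28 bits
940 Mbps = 940,000,000 bits/s
time = 71,640,054,497.28 / 940,000,000 = 76 s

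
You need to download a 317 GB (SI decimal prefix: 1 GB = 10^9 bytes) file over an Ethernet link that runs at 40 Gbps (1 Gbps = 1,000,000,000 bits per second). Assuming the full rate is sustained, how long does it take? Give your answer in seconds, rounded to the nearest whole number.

63 seconds

317 GB = 317,000,000,000 bytes = 2,536,000,000,000 bits
40 Gbps = 40,000,000,000 bits/s
time = 2,536,000,000,000 / 40,000,000,000 = 63 s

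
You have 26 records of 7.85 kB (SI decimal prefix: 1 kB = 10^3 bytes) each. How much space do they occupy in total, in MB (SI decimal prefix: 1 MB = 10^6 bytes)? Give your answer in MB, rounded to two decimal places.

Total = 26 × 7.85 kB = 204.1 kB
= 204.1 × 1,000 bytes = 204,100 bytes
1 MB = 1,000,000 bytes
204,100 / 1,000,000 = 0.20 MB

0.20 MB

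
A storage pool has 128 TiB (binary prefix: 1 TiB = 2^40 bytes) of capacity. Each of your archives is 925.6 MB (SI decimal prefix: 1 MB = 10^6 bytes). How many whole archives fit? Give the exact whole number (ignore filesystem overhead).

152,050

Capacity: 128 TiB = 140,737,488,355,328 bytes
Per item: 925.6 MB = 925,600,000 bytes
⌊140,737,488,355,328 / 925,600,000⌋ = 152,050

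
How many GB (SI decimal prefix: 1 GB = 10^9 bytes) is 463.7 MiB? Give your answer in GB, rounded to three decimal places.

463.7 MiB × 1,048,576 bytes/MiB = 486,224,691.2 bytes
1 GB = 10^9 bytes = 1,000,000,000 bytes
486,224,691.2 / 1,000,000,000 = 0.486 GB

0.486 GB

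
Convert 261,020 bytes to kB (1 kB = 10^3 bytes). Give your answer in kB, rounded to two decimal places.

261,020 bytes given.
1 kB = 1,000 bytes
261,020 / 1,000 = 261.02 kB

261.02 kB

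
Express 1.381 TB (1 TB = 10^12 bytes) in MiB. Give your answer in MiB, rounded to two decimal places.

1,317,024.23 MiB

1.381 TB × 1,000,000,000,000 bytes/TB = 1,381,000,000,000 bytes
1 MiB = 1,048,576 bytes
1,381,000,000,000 / 1,048,576 = 1,317,024.23 MiB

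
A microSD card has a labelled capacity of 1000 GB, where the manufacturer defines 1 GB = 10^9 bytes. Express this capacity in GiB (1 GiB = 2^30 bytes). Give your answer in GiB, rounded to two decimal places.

1000 GB × 1,000,000,000 bytes/GB = 1,000,000,000,000 bytes
1 GiB = 1,073,741,824 bytes
1,000,000,000,000 / 1,073,741,824 = 931.32 GiB

931.32 GiB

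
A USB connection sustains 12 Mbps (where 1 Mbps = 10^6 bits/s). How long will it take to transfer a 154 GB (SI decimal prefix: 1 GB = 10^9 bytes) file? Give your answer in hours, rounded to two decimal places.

28.52 hours

154 GB = 154,000,000,000 bytes = 1,232,000,000,000 bits
12 Mbps = 12,000,000 bits/s
time = 1,232,000,000,000 / 12,000,000 = 102,666.6667 s
102,666.6667 s / 3600 = 28.52 hours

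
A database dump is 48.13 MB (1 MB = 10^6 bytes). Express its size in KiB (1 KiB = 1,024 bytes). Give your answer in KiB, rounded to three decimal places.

47,001.953 KiB

48.13 MB × 1,000,000 bytes/MB = 48,130,000 bytes
1 KiB = 2^10 bytes = 1,024 bytes
48,130,000 / 1,024 = 47,001.953 KiB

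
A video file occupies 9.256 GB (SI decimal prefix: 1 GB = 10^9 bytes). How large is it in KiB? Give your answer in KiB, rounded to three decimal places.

9.256 GB = 9.256 × 10^9 bytes = 9,256,000,000 bytes
1 KiB = 2^10 bytes = 1,024 bytes
9,256,000,000 / 1,024 = 9,039,062.500 KiB

9,039,062.500 KiB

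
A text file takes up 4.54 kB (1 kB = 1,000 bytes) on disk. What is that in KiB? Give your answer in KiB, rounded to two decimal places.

4.43 KiB

4.54 kB × 1,000 bytes/kB = 4,540 bytes
1 KiB = 1,024 bytes
4,540 / 1,024 = 4.43 KiB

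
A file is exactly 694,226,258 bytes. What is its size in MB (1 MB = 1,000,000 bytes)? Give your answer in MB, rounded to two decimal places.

694.23 MB

694,226,258 bytes given.
1 MB = 1,000,000 bytes
694,226,258 / 1,000,000 = 694.23 MB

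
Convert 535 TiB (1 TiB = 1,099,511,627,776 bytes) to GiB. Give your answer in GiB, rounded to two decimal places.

547,840.00 GiB

535 TiB = 535 × 2^40 bytes = 588,238,720,860,160 bytes
1 GiB = 2^30 bytes = 1,073,741,824 bytes
588,238,720,860,160 / 1,073,741,824 = 547,840.00 GiB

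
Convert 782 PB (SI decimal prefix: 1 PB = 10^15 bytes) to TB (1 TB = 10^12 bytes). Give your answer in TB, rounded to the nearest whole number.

782,000 TB

782 PB = 782 × 10^15 bytes = 782,000,000,000,000,000 bytes
1 TB = 10^12 bytes = 1,000,000,000,000 bytes
782,000,000,000,000,000 / 1,000,000,000,000 = 782,000 TB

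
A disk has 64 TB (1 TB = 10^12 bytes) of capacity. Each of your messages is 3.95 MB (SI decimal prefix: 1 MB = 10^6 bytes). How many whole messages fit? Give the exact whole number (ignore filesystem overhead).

Capacity: 64 TB = 64,000,000,000,000 bytes
Per item: 3.95 MB = 3,950,000 bytes
⌊64,000,000,000,000 / 3,950,000⌋ = 16,202,531

16,202,531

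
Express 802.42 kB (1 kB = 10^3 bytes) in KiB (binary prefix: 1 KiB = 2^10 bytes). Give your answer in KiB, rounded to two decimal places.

802.42 kB × 1,000 bytes/kB = 802,420 bytes
1 KiB = 2^10 bytes = 1,024 bytes
802,420 / 1,024 = 783.61 KiB

783.61 KiB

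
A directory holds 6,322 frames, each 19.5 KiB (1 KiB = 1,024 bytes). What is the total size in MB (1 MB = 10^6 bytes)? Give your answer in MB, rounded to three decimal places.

126.238 MB

Total = 6,322 × 19.5 KiB = 123,279 KiB
= 123,279 × 1,024 bytes = 126,237,696 bytes
1 MB = 1,000,000 bytes
126,237,696 / 1,000,000 = 126.238 MB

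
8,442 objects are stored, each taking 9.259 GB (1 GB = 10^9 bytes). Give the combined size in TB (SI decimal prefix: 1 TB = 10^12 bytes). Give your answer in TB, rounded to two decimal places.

78.16 TB

Total = 8,442 × 9.259 GB = 78164.478 GB
= 78164.478 × 1,000,000,000 bytes = 78,164,478,000,000 bytes
1 TB = 1,000,000,000,000 bytes
78,164,478,000,000 / 1,000,000,000,000 = 78.16 TB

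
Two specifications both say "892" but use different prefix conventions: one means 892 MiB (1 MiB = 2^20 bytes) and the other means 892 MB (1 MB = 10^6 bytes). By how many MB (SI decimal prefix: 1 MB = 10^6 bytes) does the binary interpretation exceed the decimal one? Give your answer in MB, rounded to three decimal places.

892 MiB = 892 × 1,048,576 = 935,329,792 bytes
892 MB = 892 × 1,000,000 = 892,000,000 bytes
difference = 43,329,792 bytes
43,329,792 / 1,000,000 = 43.330 MB

43.330 MB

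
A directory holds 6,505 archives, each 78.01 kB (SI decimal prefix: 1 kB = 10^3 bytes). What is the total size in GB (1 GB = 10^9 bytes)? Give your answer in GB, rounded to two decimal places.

0.51 GB

Total = 6,505 × 78.01 kB = 507455.05 kB
= 507455.05 × 1,000 bytes = 507,455,050 bytes
1 GB = 1,000,000,000 bytes
507,455,050 / 1,000,000,000 = 0.51 GB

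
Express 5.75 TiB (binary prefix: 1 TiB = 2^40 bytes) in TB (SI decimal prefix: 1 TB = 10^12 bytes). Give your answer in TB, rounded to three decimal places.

6.322 TB

5.75 TiB = 5.75 × 2^40 bytes = 6,322,191,859,712 bytes
1 TB = 1,000,000,000,000 bytes
6,322,191,859,712 / 1,000,000,000,000 = 6.322 TB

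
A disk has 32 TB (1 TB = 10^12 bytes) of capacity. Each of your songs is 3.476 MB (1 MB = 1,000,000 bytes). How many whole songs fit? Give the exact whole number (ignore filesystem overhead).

9,205,983

Capacity: 32 TB = 32,000,000,000,000 bytes
Per item: 3.476 MB = 3,476,000 bytes
⌊32,000,000,000,000 / 3,476,000⌋ = 9,205,983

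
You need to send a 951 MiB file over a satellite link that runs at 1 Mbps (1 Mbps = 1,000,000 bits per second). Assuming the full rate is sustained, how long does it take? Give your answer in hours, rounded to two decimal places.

2.22 hours

951 MiB = 997,195,776 bytes = 7,977,566,208 bits
1 Mbps = 1,000,000 bits/s
time = 7,977,566,208 / 1,000,000 = 7,977.5662 s
7,977.5662 s / 3600 = 2.22 hours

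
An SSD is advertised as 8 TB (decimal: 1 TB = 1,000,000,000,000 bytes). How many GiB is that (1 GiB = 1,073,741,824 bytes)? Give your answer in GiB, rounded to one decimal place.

7,450.6 GiB

8 TB × 1,000,000,000,000 bytes/TB = 8,000,000,000,000 bytes
1 GiB = 2^30 bytes = 1,073,741,824 bytes
8,000,000,000,000 / 1,073,741,824 = 7,450.6 GiB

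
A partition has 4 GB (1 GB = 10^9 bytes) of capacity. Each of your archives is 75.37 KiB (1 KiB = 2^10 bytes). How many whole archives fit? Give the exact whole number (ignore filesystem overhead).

51,827

Capacity: 4 GB = 4,000,000,000 bytes
Per item: 75.37 KiB = 77,178.88 bytes
⌊4,000,000,000 / 77,178.88⌋ = 51,827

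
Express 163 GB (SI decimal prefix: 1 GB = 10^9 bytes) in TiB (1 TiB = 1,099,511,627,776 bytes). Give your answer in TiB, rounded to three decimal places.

0.148 TiB

163 GB = 163 × 10^9 bytes = 163,000,000,000 bytes
1 TiB = 2^40 bytes = 1,099,511,627,776 bytes
163,000,000,000 / 1,099,511,627,776 = 0.148 TiB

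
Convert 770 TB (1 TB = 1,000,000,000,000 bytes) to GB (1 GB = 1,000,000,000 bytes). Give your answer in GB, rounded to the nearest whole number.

770,000 GB

770 TB = 770 × 10^12 bytes = 770,000,000,000,000 bytes
1 GB = 10^9 bytes = 1,000,000,000 bytes
770,000,000,000,000 / 1,000,000,000 = 770,000 GB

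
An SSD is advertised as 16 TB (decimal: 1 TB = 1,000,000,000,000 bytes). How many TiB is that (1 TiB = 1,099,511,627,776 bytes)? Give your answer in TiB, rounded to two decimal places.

16 TB = 16 × 10^12 bytes = 16,000,000,000,000 bytes
1 TiB = 1,099,511,627,776 bytes
16,000,000,000,000 / 1,099,511,627,776 = 14.55 TiB

14.55 TiB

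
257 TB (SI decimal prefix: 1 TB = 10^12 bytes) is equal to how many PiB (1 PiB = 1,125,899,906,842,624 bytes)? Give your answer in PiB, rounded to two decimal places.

257 TB = 257 × 10^12 bytes = 257,000,000,000,000 bytes
1 PiB = 1,125,899,906,842,624 bytes
257,000,000,000,000 / 1,125,899,906,842,624 = 0.23 PiB

0.23 PiB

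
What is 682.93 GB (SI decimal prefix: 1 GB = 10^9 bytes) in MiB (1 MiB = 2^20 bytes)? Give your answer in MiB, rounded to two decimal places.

651,292.80 MiB

682.93 GB × 1,000,000,000 bytes/GB = 682,930,000,000 bytes
1 MiB = 2^20 bytes = 1,048,576 bytes
682,930,000,000 / 1,048,576 = 651,292.80 MiB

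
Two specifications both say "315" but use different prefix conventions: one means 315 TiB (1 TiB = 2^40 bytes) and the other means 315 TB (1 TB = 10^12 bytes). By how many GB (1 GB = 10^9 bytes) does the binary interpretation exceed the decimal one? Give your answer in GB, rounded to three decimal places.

31,346.163 GB

315 TiB = 315 × 1,099,511,627,776 = 346,346,162,749,440 bytes
315 TB = 315 × 1,000,000,000,000 = 315,000,000,000,000 bytes
difference = 31,346,162,749,440 bytes
31,346,162,749,440 / 1,000,000,000 = 31,346.163 GB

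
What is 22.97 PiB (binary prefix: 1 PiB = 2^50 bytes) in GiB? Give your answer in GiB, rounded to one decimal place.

22.97 PiB = 22.97 × 2^50 bytes = 25,861,920,860,175,073.28 bytes
1 GiB = 1,073,741,824 bytes
25,861,920,860,175,073.28 / 1,073,741,824 = 24,085,790.7 GiB

24,085,790.7 GiB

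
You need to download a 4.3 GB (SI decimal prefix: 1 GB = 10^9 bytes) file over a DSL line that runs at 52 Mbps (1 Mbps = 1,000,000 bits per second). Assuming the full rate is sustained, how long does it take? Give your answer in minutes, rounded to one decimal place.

4.3 GB = 4,300,000,000 bytes = 34,400,000,000 bits
52 Mbps = 52,000,000 bits/s
time = 34,400,000,000 / 52,000,000 = 661.54 s
661.54 s / 60 = 11.0 minutes

11.0 minutes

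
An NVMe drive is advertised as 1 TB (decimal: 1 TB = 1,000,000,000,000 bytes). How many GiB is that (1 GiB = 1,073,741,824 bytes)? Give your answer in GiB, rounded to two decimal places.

1 TB = 1 × 10^12 bytes = 1,000,000,000,000 bytes
1 GiB = 1,073,741,824 bytes
1,000,000,000,000 / 1,073,741,824 = 931.32 GiB

931.32 GiB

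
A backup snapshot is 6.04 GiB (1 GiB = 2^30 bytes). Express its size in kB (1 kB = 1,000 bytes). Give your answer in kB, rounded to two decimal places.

6.04 GiB × 1,073,741,824 bytes/GiB = 6,485,400,616.96 bytes
1 kB = 1,000 bytes
6,485,400,616.96 / 1,000 = 6,485,400.62 kB

6,485,400.62 kB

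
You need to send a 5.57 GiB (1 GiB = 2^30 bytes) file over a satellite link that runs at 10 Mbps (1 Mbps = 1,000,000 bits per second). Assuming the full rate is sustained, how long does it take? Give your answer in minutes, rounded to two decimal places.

79.74 minutes

5.57 GiB = 5,980,741,959.68 bytes = 47,845,935,677.44 bits
10 Mbps = 10,000,000 bits/s
time = 47,845,935,677.44 / 10,000,000 = 4,784.594 s
4,784.594 s / 60 = 79.74 minutes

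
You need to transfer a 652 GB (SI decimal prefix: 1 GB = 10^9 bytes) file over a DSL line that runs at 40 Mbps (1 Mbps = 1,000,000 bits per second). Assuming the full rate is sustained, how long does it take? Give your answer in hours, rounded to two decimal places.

652 GB = 652,000,000,000 bytes = 5,216,000,000,000 bits
40 Mbps = 40,000,000 bits/s
time = 5,216,000,000,000 / 40,000,000 = 130,400.0000 s
130,400.0000 s / 3600 = 36.22 hours

36.22 hours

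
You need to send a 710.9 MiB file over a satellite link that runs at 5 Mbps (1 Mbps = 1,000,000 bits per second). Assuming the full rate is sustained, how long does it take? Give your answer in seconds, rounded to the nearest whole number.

1,193 seconds

710.9 MiB = 745,432,678.4 bytes = 5,963,461,427.2 bits
5 Mbps = 5,000,000 bits/s
time = 5,963,461,427.2 / 5,000,000 = 1,193 s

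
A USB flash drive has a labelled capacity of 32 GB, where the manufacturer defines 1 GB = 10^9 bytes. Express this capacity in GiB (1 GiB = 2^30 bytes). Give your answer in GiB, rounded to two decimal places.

32 GB = 32 × 10^9 bytes = 32,000,000,000 bytes
1 GiB = 1,073,741,824 bytes
32,000,000,000 / 1,073,741,824 = 29.80 GiB

29.80 GiB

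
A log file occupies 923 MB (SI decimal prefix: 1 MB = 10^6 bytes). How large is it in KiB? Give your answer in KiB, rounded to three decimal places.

923 MB × 1,000,000 bytes/MB = 923,000,000 bytes
1 KiB = 1,024 bytes
923,000,000 / 1,024 = 901,367.188 KiB

901,367.188 KiB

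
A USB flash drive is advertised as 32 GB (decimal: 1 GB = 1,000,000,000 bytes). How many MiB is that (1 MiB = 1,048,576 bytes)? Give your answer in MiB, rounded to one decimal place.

32 GB = 32 × 10^9 bytes = 32,000,000,000 bytes
1 MiB = 1,048,576 bytes
32,000,000,000 / 1,048,576 = 30,517.6 MiB

30,517.6 MiB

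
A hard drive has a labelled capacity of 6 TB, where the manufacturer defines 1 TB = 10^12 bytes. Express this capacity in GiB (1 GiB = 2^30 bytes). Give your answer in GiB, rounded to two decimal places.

5,587.94 GiB

6 TB × 1,000,000,000,000 bytes/TB = 6,000,000,000,000 bytes
1 GiB = 2^30 bytes = 1,073,741,824 bytes
6,000,000,000,000 / 1,073,741,824 = 5,587.94 GiB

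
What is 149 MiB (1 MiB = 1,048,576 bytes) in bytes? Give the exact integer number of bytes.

149 × 1,048,576 = 156,237,824 bytes  (1 MiB = 2^20 bytes)

156,237,824 bytes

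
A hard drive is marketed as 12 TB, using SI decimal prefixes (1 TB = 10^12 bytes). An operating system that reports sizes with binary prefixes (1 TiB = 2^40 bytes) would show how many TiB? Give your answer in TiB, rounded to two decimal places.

10.91 TiB

12 TB × 1,000,000,000,000 bytes/TB = 12,000,000,000,000 bytes
1 TiB = 2^40 bytes = 1,099,511,627,776 bytes
12,000,000,000,000 / 1,099,511,627,776 = 10.91 TiB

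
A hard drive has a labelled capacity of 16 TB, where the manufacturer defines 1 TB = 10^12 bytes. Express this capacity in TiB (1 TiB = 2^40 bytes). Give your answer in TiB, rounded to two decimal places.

16 TB = 16 × 10^12 bytes = 16,000,000,000,000 bytes
1 TiB = 2^40 bytes = 1,099,511,627,776 bytes
16,000,000,000,000 / 1,099,511,627,776 = 14.55 TiB

14.55 TiB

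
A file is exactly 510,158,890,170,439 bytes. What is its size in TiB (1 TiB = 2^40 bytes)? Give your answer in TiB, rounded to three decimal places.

510,158,890,170,439 bytes given.
1 TiB = 2^40 bytes = 1,099,511,627,776 bytes
510,158,890,170,439 / 1,099,511,627,776 = 463.987 TiB

463.987 TiB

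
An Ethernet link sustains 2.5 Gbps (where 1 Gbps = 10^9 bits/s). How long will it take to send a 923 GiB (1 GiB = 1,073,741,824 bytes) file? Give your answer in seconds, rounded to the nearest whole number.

3,171 seconds

923 GiB = 991,063,703,552 bytes = 7,928,509,628,416 bits
2.5 Gbps = 2,500,000,000 bits/s
time = 7,928,509,628,416 / 2,500,000,000 = 3,171 s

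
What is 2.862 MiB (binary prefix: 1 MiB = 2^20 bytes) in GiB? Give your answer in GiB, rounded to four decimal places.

0.0028 GiB

2.862 MiB = 2.862 × 2^20 bytes = 3,001,024.512 bytes
1 GiB = 2^30 bytes = 1,073,741,824 bytes
3,001,024.512 / 1,073,741,824 = 0.0028 GiB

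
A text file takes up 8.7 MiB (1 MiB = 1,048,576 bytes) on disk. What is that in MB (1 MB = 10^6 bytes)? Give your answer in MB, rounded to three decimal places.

9.123 MB

8.7 MiB × 1,048,576 bytes/MiB = 9,122,611.2 bytes
1 MB = 10^6 bytes = 1,000,000 bytes
9,122,611.2 / 1,000,000 = 9.123 MB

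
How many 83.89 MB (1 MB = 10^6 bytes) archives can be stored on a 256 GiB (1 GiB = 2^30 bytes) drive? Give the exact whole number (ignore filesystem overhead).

Capacity: 256 GiB = 274,877,906,944 bytes
Per item: 83.89 MB = 83,890,000 bytes
⌊274,877,906,944 / 83,890,000⌋ = 3,276

3,276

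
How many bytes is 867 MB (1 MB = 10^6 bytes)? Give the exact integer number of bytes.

867 × 1,000,000 = 867,000,000 bytes  (1 MB = 10^6 bytes)

867,000,000 bytes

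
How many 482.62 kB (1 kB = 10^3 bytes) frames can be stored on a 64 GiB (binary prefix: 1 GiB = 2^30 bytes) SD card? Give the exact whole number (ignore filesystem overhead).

Capacity: 64 GiB = 68,719,476,736 bytes
Per item: 482.62 kB = 482,620 bytes
⌊68,719,476,736 / 482,620⌋ = 142,388

142,388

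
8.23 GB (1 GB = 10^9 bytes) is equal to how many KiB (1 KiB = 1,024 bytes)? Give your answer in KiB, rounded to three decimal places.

8,037,109.375 KiB

8.23 GB = 8.23 × 10^9 bytes = 8,230,000,000 bytes
1 KiB = 1,024 bytes
8,230,000,000 / 1,024 = 8,037,109.375 KiB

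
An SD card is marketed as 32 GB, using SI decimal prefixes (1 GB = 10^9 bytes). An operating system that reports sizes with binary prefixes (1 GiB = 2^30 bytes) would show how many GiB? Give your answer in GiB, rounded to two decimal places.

32 GB = 32 × 10^9 bytes = 32,000,000,000 bytes
1 GiB = 1,073,741,824 bytes
32,000,000,000 / 1,073,741,824 = 29.80 GiB

29.80 GiB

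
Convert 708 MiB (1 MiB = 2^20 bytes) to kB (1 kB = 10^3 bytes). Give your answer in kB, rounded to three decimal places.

742,391.808 kB

708 MiB × 1,048,576 bytes/MiB = 742,391,808 bytes
1 kB = 1,000 bytes
742,391,808 / 1,000 = 742,391.808 kB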